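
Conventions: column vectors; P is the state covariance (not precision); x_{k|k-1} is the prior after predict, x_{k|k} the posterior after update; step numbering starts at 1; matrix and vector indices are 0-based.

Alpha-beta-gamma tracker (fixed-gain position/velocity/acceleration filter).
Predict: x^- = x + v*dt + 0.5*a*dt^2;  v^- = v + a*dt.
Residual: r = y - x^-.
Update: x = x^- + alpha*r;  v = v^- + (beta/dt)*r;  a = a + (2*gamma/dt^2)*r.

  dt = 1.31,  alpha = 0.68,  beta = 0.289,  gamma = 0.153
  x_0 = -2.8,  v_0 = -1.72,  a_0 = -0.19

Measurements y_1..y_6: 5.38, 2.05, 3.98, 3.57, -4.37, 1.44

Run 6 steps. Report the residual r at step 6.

resid = 4.1167

step 1: x_pred=-5.2162  r=10.5962  x^+=1.9892  v^+=0.3687  a^+=1.6994
step 2: x_pred=3.9305  r=-1.8805  x^+=2.6517  v^+=2.1801  a^+=1.3641
step 3: x_pred=6.6782  r=-2.6982  x^+=4.8434  v^+=3.3719  a^+=0.8830
step 4: x_pred=10.0183  r=-6.4483  x^+=5.6334  v^+=3.1061  a^+=-0.2668
step 5: x_pred=9.4735  r=-13.8435  x^+=0.0599  v^+=-0.2975  a^+=-2.7352
step 6: x_pred=-2.6767  r=4.1167  x^+=0.1226  v^+=-2.9724  a^+=-2.0012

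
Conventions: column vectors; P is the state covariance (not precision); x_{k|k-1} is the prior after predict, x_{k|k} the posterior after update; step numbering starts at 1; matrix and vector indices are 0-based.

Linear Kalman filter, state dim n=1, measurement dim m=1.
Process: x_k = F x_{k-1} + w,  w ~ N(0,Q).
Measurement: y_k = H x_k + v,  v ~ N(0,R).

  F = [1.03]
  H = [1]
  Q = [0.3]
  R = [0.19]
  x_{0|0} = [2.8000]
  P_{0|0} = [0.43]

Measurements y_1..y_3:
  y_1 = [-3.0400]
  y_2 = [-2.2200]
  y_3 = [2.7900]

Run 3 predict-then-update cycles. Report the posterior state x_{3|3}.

step 1: x^-=[2.8840]  P^-=[0.7562]  S=[0.9462]  K=[0.7992]  nu=[-5.9240]  x^+=[-1.8504]  P^+=[0.1518]
step 2: x^-=[-1.9059]  P^-=[0.4611]  S=[0.6511]  K=[0.7082]  nu=[-0.3141]  x^+=[-2.1284]  P^+=[0.1346]
step 3: x^-=[-2.1922]  P^-=[0.4427]  S=[0.6327]  K=[0.6997]  nu=[4.9822]  x^+=[1.2940]  P^+=[0.1329]

x_post = [1.2940]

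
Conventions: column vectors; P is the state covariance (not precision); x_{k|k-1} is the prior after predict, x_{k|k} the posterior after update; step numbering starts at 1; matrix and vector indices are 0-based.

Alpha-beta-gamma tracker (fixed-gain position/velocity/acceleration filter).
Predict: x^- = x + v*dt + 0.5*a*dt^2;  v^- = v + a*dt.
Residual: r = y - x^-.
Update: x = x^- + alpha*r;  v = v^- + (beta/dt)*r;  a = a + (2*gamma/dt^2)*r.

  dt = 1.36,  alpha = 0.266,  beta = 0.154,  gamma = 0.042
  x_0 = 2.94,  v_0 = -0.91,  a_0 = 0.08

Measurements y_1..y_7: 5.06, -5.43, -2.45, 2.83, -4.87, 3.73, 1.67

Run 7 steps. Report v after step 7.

v_post = 1.0019

step 1: x_pred=1.7764  r=3.2836  x^+=2.6498  v^+=-0.4294  a^+=0.2291
step 2: x_pred=2.2778  r=-7.7078  x^+=0.2275  v^+=-0.9906  a^+=-0.1209
step 3: x_pred=-1.2315  r=-1.2185  x^+=-1.5556  v^+=-1.2930  a^+=-0.1763
step 4: x_pred=-3.4771  r=6.3071  x^+=-1.7994  v^+=-0.8185  a^+=0.1102
step 5: x_pred=-2.8107  r=-2.0593  x^+=-3.3585  v^+=-0.9019  a^+=0.0167
step 6: x_pred=-4.5696  r=8.2996  x^+=-2.3619  v^+=0.0606  a^+=0.3936
step 7: x_pred=-1.9155  r=3.5855  x^+=-0.9618  v^+=1.0019  a^+=0.5564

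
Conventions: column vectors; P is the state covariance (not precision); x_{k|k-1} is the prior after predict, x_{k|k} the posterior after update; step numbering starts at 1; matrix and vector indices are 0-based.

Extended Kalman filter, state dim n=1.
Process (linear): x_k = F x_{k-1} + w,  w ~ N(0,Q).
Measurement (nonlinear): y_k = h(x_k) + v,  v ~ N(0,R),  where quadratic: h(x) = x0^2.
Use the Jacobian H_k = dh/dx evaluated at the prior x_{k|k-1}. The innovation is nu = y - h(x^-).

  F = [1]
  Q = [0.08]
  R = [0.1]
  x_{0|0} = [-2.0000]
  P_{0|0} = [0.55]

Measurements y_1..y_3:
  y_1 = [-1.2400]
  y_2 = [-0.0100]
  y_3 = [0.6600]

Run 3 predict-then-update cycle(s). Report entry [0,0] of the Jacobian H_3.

H_jac[0,0] = -0.9539

step 1: x^-=[-2.0000]  P^-=[0.6300]  H_jac=[-4.0000]  S=[10.1800]  K=[-0.2475]  nu=[-5.2400]  x^+=[-0.7029]  P^+=[0.0062]
step 2: x^-=[-0.7029]  P^-=[0.0862]  H_jac=[-1.4057]  S=[0.2703]  K=[-0.4482]  nu=[-0.5040]  x^+=[-0.4770]  P^+=[0.0319]
step 3: x^-=[-0.4770]  P^-=[0.1119]  H_jac=[-0.9539]  S=[0.2018]  K=[-0.5289]  nu=[0.4325]  x^+=[-0.7057]  P^+=[0.0554]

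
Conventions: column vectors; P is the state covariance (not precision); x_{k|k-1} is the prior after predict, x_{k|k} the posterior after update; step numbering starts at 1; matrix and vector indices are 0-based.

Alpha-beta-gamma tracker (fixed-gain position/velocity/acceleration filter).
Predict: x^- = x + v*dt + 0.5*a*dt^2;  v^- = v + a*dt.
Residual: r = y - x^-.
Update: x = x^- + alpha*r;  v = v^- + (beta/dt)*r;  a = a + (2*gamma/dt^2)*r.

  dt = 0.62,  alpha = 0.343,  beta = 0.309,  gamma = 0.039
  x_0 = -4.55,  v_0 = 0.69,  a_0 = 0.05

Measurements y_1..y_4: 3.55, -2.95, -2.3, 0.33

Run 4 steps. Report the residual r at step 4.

resid = -1.1651

step 1: x_pred=-4.1126  r=7.6626  x^+=-1.4843  v^+=4.5399  a^+=1.6048
step 2: x_pred=1.6389  r=-4.5889  x^+=0.0649  v^+=3.2479  a^+=0.6737
step 3: x_pred=2.2081  r=-4.5081  x^+=0.6618  v^+=1.4188  a^+=-0.2411
step 4: x_pred=1.4951  r=-1.1651  x^+=1.0955  v^+=0.6887  a^+=-0.4775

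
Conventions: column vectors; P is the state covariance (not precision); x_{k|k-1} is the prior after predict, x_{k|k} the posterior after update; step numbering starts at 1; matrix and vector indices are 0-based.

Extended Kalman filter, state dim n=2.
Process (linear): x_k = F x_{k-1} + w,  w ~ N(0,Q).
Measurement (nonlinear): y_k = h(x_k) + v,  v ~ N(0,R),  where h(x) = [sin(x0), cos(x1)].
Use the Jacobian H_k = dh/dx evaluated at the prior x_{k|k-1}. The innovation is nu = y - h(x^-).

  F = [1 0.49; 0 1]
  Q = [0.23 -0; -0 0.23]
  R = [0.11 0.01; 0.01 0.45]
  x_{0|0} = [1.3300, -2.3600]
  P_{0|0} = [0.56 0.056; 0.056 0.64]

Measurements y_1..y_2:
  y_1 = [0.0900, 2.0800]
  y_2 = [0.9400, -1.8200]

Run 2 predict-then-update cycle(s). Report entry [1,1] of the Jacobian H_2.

H_jac[1,1] = 0.5537

step 1: x^-=[0.1736, -2.3600]  P^-=[0.9985 0.3696; 0.3696 0.8700]  H_jac=[0.9850 0.0000; 0.0000 0.7044]  S=[1.0788 0.2664; 0.2664 0.8817]  K=[0.9065 0.0214; 0.1792 0.6409]  nu=[-0.0827, 2.7898]  x^+=[0.1582, -0.5868]  P^+=[0.1014 0.0265; 0.0265 0.4120]
step 2: x^-=[-0.1293, -0.5868]  P^-=[0.4564 0.2284; 0.2284 0.6420]  H_jac=[0.9917 0.0000; 0.0000 0.5537]  S=[0.5588 0.1354; 0.1354 0.6468]  K=[0.8033 0.0274; 0.2867 0.4895]  nu=[1.0689, -2.6527]  x^+=[0.6568, -1.5789]  P^+=[0.0894 0.0367; 0.0367 0.4031]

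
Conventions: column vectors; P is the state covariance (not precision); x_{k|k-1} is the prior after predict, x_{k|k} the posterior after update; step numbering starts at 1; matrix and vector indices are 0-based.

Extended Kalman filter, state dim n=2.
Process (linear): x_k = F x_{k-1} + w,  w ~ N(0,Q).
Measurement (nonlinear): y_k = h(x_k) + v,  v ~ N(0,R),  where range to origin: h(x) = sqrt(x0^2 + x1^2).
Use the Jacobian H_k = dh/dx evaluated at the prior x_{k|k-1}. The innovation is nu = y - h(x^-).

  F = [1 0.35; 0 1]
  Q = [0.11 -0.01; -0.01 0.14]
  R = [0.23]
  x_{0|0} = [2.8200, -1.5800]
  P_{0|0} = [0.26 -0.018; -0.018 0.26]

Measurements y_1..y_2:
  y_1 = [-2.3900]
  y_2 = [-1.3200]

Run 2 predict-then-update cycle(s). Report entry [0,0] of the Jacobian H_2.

step 1: x^-=[2.2670, -1.5800]  P^-=[0.3893 0.0630; 0.0630 0.4000]  H_jac=[0.8204 -0.5718]  S=[0.5637]  K=[0.5026; -0.3141]  nu=[-5.1533]  x^+=[-0.3233, 0.0385]  P^+=[0.2468 0.1520; 0.1520 0.3444]
step 2: x^-=[-0.3098, 0.0385]  P^-=[0.5054 0.2625; 0.2625 0.4844]  H_jac=[-0.9924 0.1233]  S=[0.6709]  K=[-0.6994; -0.2993]  nu=[-1.6322]  x^+=[0.8317, 0.5270]  P^+=[0.1773 0.1221; 0.1221 0.4243]

H_jac[0,0] = -0.9924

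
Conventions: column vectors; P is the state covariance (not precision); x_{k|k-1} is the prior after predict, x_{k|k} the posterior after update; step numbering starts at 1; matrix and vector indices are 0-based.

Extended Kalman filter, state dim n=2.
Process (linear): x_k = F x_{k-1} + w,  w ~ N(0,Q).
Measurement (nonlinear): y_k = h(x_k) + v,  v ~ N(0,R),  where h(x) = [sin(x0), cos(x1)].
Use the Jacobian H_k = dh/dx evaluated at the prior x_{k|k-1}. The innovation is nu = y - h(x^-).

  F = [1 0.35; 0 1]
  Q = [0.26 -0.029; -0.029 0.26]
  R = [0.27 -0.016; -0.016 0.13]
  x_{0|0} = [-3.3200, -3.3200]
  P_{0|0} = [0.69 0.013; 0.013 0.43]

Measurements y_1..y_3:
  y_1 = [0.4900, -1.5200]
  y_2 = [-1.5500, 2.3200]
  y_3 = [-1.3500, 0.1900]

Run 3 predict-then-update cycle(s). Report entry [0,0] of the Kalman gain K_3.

K[0,0] = 0.8413

step 1: x^-=[-4.4820, -3.3200]  P^-=[1.0118 0.1345; 0.1345 0.6900]  H_jac=[-0.2284 0.0000; 0.0000 -0.1775]  S=[0.3228 -0.0105; -0.0105 0.1517]  K=[-0.7226 -0.2076; -0.1218 -0.8155]  nu=[-0.4836, -0.5359]  x^+=[-4.0213, -2.8241]  P^+=[0.8399 0.0869; 0.0869 0.5864]
step 2: x^-=[-5.0098, -2.8241]  P^-=[1.2325 0.2631; 0.2631 0.8464]  H_jac=[0.2930 0.0000; 0.0000 0.3122]  S=[0.3758 0.0081; 0.0081 0.2125]  K=[0.9534 0.3504; 0.1786 1.2367]  nu=[-2.5061, 3.2700]  x^+=[-6.2534, 0.7725]  P^+=[0.8594 0.0970; 0.0970 0.5058]
step 3: x^-=[-5.9831, 0.7725]  P^-=[1.2493 0.2451; 0.2451 0.7658]  H_jac=[0.9553 0.0000; 0.0000 -0.6979]  S=[1.4101 -0.1794; -0.1794 0.5030]  K=[0.8413 -0.0400; 0.0323 -1.0510]  nu=[-1.6456, -0.5262]  x^+=[-7.3464, 1.2723]  P^+=[0.2384 0.0267; 0.0267 0.1965]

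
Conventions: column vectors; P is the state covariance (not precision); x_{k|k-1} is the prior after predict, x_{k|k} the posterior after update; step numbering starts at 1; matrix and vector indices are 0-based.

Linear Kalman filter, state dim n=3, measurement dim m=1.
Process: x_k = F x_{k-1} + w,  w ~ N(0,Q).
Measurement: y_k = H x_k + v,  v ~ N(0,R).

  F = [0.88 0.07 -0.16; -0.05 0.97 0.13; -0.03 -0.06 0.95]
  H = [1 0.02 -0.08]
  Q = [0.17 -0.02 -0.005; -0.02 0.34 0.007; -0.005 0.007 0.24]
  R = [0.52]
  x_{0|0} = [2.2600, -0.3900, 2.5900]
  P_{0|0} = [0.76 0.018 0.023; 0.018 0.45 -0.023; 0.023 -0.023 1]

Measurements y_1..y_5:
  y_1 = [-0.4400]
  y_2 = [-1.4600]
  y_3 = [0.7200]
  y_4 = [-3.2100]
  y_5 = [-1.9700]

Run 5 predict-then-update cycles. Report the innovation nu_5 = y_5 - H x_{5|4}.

step 1: x^-=[1.5471, -0.1546, 2.4161]  P^-=[0.7826 -0.0222 -0.1624; -0.0222 0.7744 0.0828; -0.1624 0.0828 1.1462]  S=[1.3351]  K=[0.5956; -0.0100; -0.1890]  nu=[-1.7907]  x^+=[0.4806, -0.1367, 2.7546]  P^+=[0.3090 -0.0143 -0.0120; -0.0143 0.7742 0.0803; -0.0120 0.0803 1.0985]
step 2: x^-=[-0.0274, 0.2015, 2.6107]  P^-=[0.4411 -0.0292 -0.1866; -0.0292 1.1096 0.1724; -0.1866 0.1724 1.2259]  S=[0.9975]  K=[0.4566; -0.0208; -0.2819]  nu=[-1.2278]  x^+=[-0.5879, 0.2271, 2.9568]  P^+=[0.2331 -0.0197 -0.0582; -0.0197 1.1092 0.1665; -0.0582 0.1665 1.1466]
step 3: x^-=[-0.9746, 0.6340, 2.8130]  P^-=[0.3956 -0.0270 -0.2253; -0.0270 1.4482 0.2401; -0.2253 0.2401 1.2633]  S=[0.9584]  K=[0.4310; -0.0180; -0.3355]  nu=[1.9070]  x^+=[-0.1528, 0.5997, 2.1732]  P^+=[0.2176 -0.0196 -0.0867; -0.0196 1.4479 0.2343; -0.0867 0.2343 1.1554]
step 4: x^-=[-0.4402, 0.8719, 2.0332]  P^-=[0.3919 -0.0168 -0.2465; -0.0168 1.7845 0.2848; -0.2465 0.2848 1.2663]  S=[0.9586]  K=[0.4291; -0.0040; -0.3568]  nu=[-2.6246]  x^+=[-1.5663, 0.8825, 2.9698]  P^+=[0.2154 -0.0151 -0.0997; -0.0151 1.7845 0.2834; -0.0997 0.2834 1.1443]
step 5: x^-=[-1.7917, 1.3204, 2.8153]  P^-=[0.3947 0.0014 -0.2535; 0.0014 2.1132 0.3092; -0.2535 0.3092 1.2526]  S=[0.9632]  K=[0.4309; 0.0197; -0.3608]  nu=[0.0205]  x^+=[-1.7829, 1.3208, 2.8079]  P^+=[0.2159 -0.0067 -0.1038; -0.0067 2.1128 0.3161; -0.1038 0.3161 1.1272]

innov = [0.0205]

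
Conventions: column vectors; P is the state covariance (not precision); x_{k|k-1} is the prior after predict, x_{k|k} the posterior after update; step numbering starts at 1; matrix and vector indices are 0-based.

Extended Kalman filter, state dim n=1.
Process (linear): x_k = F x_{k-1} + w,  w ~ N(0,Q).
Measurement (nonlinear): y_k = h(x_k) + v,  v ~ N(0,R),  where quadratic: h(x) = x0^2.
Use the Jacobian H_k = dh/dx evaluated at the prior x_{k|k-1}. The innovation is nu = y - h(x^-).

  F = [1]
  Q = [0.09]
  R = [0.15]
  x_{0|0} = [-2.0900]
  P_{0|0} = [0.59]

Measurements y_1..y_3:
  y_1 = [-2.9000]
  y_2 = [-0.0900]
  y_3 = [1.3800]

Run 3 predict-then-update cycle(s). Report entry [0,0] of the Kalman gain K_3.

step 1: x^-=[-2.0900]  P^-=[0.6800]  H_jac=[-4.1800]  S=[12.0312]  K=[-0.2363]  nu=[-7.2681]  x^+=[-0.3729]  P^+=[0.0085]
step 2: x^-=[-0.3729]  P^-=[0.0985]  H_jac=[-0.7458]  S=[0.2048]  K=[-0.3587]  nu=[-0.2291]  x^+=[-0.2907]  P^+=[0.0721]
step 3: x^-=[-0.2907]  P^-=[0.1621]  H_jac=[-0.5815]  S=[0.2048]  K=[-0.4603]  nu=[1.2955]  x^+=[-0.8871]  P^+=[0.1187]

K[0,0] = -0.4603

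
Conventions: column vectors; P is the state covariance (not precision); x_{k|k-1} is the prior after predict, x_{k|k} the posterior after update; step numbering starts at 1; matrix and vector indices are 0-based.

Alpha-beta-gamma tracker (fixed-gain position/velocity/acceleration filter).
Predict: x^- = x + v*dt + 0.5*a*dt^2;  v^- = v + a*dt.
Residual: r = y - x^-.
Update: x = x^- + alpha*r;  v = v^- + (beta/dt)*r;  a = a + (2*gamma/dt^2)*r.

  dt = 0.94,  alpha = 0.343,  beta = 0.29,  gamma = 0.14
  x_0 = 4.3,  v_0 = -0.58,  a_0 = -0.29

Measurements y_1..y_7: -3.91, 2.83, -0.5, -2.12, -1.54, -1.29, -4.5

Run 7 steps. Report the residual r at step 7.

resid = -8.9273

step 1: x_pred=3.6267  r=-7.5367  x^+=1.0416  v^+=-3.1777  a^+=-2.6783
step 2: x_pred=-3.1287  r=5.9587  x^+=-1.0849  v^+=-3.8570  a^+=-0.7900
step 3: x_pred=-5.0595  r=4.5595  x^+=-3.4956  v^+=-3.1930  a^+=0.6548
step 4: x_pred=-6.2077  r=4.0877  x^+=-4.8056  v^+=-1.3163  a^+=1.9501
step 5: x_pred=-5.1814  r=3.6414  x^+=-3.9324  v^+=1.6402  a^+=3.1040
step 6: x_pred=-1.0193  r=-0.2707  x^+=-1.1121  v^+=4.4745  a^+=3.0182
step 7: x_pred=4.4273  r=-8.9273  x^+=1.3652  v^+=4.5574  a^+=0.1893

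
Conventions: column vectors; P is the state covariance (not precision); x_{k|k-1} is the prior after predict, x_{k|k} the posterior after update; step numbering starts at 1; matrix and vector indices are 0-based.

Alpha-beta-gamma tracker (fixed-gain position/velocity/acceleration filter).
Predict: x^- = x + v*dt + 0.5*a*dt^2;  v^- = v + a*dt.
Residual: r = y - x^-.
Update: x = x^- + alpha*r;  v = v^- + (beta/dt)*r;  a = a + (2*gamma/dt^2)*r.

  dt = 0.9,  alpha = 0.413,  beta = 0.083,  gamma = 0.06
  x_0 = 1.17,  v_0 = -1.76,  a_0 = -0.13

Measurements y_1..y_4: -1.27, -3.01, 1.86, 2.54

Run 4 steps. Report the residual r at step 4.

step 1: x_pred=-0.4667  r=-0.8033  x^+=-0.7984  v^+=-1.9511  a^+=-0.2490
step 2: x_pred=-2.6553  r=-0.3547  x^+=-2.8018  v^+=-2.2079  a^+=-0.3016
step 3: x_pred=-4.9110  r=6.7710  x^+=-2.1146  v^+=-1.8549  a^+=0.7015
step 4: x_pred=-3.4999  r=6.0399  x^+=-1.0054  v^+=-0.6665  a^+=1.5963

resid = 6.0399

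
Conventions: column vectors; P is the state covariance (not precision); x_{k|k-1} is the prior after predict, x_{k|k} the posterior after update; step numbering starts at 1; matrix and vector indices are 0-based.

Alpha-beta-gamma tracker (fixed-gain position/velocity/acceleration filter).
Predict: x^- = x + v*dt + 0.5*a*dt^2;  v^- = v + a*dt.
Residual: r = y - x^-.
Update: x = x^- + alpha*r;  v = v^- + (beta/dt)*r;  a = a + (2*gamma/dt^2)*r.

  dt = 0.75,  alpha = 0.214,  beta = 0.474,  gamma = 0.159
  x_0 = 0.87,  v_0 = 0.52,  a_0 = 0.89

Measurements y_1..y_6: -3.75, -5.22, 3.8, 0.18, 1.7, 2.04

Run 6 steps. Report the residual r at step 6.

resid = -7.9099

step 1: x_pred=1.5103  r=-5.2603  x^+=0.3846  v^+=-2.1370  a^+=-2.0838
step 2: x_pred=-1.8042  r=-3.4158  x^+=-2.5352  v^+=-5.8587  a^+=-4.0149
step 3: x_pred=-8.0584  r=11.8584  x^+=-5.5207  v^+=-1.3753  a^+=2.6891
step 4: x_pred=-5.7959  r=5.9759  x^+=-4.5170  v^+=4.4182  a^+=6.0674
step 5: x_pred=0.5031  r=1.1969  x^+=0.7592  v^+=9.7252  a^+=6.7441
step 6: x_pred=9.9499  r=-7.9099  x^+=8.2572  v^+=9.7842  a^+=2.2723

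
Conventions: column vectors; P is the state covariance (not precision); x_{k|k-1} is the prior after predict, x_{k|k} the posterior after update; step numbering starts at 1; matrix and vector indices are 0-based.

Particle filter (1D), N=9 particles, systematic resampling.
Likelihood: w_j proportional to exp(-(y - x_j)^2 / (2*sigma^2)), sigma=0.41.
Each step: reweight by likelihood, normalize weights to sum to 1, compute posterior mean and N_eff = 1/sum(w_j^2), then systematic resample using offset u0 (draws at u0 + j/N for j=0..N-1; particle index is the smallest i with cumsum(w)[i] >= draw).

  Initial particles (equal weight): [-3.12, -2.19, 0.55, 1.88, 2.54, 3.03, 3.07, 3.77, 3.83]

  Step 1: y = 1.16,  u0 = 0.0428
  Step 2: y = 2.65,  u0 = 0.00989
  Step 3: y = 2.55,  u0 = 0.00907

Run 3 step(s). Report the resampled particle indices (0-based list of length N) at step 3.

resampled_idx = [0, 1, 2, 3, 4, 5, 6, 7, 8]

step 1: w=[0.0000, 0.0000, 0.6032, 0.3904, 0.0063, 0.0001, 0.0000, 0.0000, 0.0000]  mean=1.0820  Neff=1.9369  idx=[2, 2, 2, 2, 2, 2, 3, 3, 3]
step 2: w=[0.0000, 0.0000, 0.0000, 0.0000, 0.0000, 0.0000, 0.3333, 0.3333, 0.3333]  mean=1.8800  Neff=3.0001  idx=[6, 6, 6, 7, 7, 7, 8, 8, 8]
step 3: w=[0.1111, 0.1111, 0.1111, 0.1111, 0.1111, 0.1111, 0.1111, 0.1111, 0.1111]  mean=1.8800  Neff=9.0000  idx=[0, 1, 2, 3, 4, 5, 6, 7, 8]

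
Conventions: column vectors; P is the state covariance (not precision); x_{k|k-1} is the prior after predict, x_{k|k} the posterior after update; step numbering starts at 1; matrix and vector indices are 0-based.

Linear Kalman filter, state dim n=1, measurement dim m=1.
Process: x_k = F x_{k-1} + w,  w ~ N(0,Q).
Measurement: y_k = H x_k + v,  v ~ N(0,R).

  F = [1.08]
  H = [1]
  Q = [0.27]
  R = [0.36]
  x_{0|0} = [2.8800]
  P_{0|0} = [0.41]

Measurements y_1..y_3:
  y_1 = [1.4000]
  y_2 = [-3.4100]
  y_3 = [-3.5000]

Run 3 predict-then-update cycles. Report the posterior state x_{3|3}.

x_post = [-2.6177]

step 1: x^-=[3.1104]  P^-=[0.7482]  S=[1.1082]  K=[0.6752]  nu=[-1.7104]  x^+=[1.9556]  P^+=[0.2431]
step 2: x^-=[2.1121]  P^-=[0.5535]  S=[0.9135]  K=[0.6059]  nu=[-5.5221]  x^+=[-1.2338]  P^+=[0.2181]
step 3: x^-=[-1.3325]  P^-=[0.5244]  S=[0.8844]  K=[0.5930]  nu=[-2.1675]  x^+=[-2.6177]  P^+=[0.2135]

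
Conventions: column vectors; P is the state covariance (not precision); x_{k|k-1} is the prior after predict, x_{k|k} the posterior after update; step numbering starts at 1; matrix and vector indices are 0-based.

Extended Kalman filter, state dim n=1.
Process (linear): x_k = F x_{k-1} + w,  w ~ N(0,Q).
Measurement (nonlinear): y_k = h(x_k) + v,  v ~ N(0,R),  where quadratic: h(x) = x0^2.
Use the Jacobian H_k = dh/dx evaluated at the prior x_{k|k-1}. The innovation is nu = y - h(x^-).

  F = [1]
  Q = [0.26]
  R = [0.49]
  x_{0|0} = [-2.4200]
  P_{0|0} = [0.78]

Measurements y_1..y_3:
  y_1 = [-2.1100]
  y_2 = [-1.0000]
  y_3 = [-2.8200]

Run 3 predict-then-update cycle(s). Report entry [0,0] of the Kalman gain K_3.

step 1: x^-=[-2.4200]  P^-=[1.0400]  H_jac=[-4.8400]  S=[24.8526]  K=[-0.2025]  nu=[-7.9664]  x^+=[-0.8065]  P^+=[0.0205]
step 2: x^-=[-0.8065]  P^-=[0.2805]  H_jac=[-1.6130]  S=[1.2198]  K=[-0.3709]  nu=[-1.6504]  x^+=[-0.1943]  P^+=[0.1127]
step 3: x^-=[-0.1943]  P^-=[0.3727]  H_jac=[-0.3886]  S=[0.5463]  K=[-0.2651]  nu=[-2.8578]  x^+=[0.5633]  P^+=[0.3343]

K[0,0] = -0.2651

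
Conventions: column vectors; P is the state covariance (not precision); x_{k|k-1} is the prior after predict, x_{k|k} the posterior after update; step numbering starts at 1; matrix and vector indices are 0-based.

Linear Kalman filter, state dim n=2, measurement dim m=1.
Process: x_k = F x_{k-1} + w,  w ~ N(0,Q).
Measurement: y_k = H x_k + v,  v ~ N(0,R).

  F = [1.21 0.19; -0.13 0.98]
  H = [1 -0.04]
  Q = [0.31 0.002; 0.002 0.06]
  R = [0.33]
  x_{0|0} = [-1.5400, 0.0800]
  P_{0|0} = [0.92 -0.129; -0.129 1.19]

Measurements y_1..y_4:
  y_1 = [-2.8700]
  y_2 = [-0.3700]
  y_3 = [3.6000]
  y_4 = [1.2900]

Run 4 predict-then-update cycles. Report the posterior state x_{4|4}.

x_post = [1.8950, 1.6955]

step 1: x^-=[-1.8482, 0.2786]  P^-=[1.6406 -0.0709; -0.0709 1.2513]  S=[1.9783]  K=[0.8307; -0.0611]  nu=[-1.0107]  x^+=[-2.6878, 0.3404]  P^+=[0.2753 0.0296; 0.0296 1.2439]
step 2: x^-=[-3.1876, 0.6830]  P^-=[0.7716 0.2246; 0.2246 1.2518]  S=[1.0856]  K=[0.7025; 0.1608]  nu=[2.8449]  x^+=[-1.1891, 1.1405]  P^+=[0.2359 0.1020; 0.1020 1.2237]
step 3: x^-=[-1.2222, 1.2723]  P^-=[0.7465 0.3112; 0.3112 1.2132]  S=[1.0535]  K=[0.6967; 0.2493]  nu=[4.8730]  x^+=[2.1730, 2.4872]  P^+=[0.2350 0.1282; 0.1282 1.1477]
step 4: x^-=[3.1020, 2.1550]  P^-=[0.7545 0.3276; 0.3276 1.1336]  S=[1.0601]  K=[0.6994; 0.2662]  nu=[-1.7258]  x^+=[1.8950, 1.6955]  P^+=[0.2360 0.1302; 0.1302 1.0585]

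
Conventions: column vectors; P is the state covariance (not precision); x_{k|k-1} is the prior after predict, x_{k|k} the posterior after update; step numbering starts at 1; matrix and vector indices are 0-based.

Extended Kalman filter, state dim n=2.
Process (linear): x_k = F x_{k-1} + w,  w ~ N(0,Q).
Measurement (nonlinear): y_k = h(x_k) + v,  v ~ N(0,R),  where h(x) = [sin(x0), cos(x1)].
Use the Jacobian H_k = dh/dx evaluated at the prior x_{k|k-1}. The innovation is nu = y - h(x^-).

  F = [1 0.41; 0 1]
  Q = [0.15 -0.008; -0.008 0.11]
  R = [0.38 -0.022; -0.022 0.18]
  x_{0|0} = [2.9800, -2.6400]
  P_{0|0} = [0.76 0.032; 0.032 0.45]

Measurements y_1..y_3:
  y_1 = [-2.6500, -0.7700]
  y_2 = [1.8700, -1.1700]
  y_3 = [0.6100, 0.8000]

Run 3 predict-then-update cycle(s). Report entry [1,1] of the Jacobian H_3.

H_jac[1,1] = 0.2802

step 1: x^-=[1.8976, -2.6400]  P^-=[1.0119 0.2085; 0.2085 0.5600]  H_jac=[-0.3210 0.0000; 0.0000 0.4808]  S=[0.4843 -0.0542; -0.0542 0.3095]  K=[-0.6472 0.2106; -0.0417 0.8628]  nu=[-3.5971, 0.1068]  x^+=[4.2481, -2.3979]  P^+=[0.7805 0.1085; 0.1085 0.3249]
step 2: x^-=[3.2649, -2.3979]  P^-=[1.0741 0.2337; 0.2337 0.4349]  H_jac=[-0.9924 0.0000; 0.0000 0.6770]  S=[1.4378 -0.1790; -0.1790 0.3793]  K=[-0.7325 0.0714; -0.0687 0.7438]  nu=[1.9930, -0.4340]  x^+=[1.7741, -2.8576]  P^+=[0.2820 0.0428; 0.0428 0.2000]
step 3: x^-=[0.6025, -2.8576]  P^-=[0.5008 0.1168; 0.1168 0.3100]  H_jac=[0.8239 0.0000; 0.0000 0.2802]  S=[0.7199 0.0050; 0.0050 0.2043]  K=[0.5721 0.1462; 0.1307 0.4219]  nu=[0.0433, 1.7600]  x^+=[0.8847, -2.1095]  P^+=[0.2599 0.0490; 0.0490 0.2608]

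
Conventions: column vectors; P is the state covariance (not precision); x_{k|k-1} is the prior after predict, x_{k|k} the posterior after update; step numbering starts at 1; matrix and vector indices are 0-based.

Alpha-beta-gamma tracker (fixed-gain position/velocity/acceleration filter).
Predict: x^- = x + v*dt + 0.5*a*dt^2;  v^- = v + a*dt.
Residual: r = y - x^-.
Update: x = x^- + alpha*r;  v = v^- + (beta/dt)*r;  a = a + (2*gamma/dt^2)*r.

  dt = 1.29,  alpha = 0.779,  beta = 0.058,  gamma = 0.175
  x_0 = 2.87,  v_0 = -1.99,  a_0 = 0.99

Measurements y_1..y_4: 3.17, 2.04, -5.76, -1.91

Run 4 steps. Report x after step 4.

step 1: x_pred=1.1266  r=2.0434  x^+=2.7184  v^+=-0.6210  a^+=1.4198
step 2: x_pred=3.0986  r=-1.0586  x^+=2.2740  v^+=1.1629  a^+=1.1971
step 3: x_pred=4.7701  r=-10.5301  x^+=-3.4328  v^+=2.2337  a^+=-1.0176
step 4: x_pred=-1.3981  r=-0.5119  x^+=-1.7969  v^+=0.8980  a^+=-1.1253

x_post = -1.7969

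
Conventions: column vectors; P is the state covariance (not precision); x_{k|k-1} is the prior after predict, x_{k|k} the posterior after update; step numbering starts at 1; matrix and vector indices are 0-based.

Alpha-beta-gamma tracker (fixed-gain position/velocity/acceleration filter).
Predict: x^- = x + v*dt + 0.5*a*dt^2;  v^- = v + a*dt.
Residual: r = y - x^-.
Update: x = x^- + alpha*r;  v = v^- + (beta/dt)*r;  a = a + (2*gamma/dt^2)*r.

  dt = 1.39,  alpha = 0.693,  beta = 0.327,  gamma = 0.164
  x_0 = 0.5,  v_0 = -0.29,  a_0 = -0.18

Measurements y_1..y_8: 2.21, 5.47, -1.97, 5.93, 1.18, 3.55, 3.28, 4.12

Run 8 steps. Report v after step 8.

step 1: x_pred=-0.0770  r=2.2870  x^+=1.5079  v^+=-0.0022  a^+=0.2082
step 2: x_pred=1.7060  r=3.7640  x^+=4.3145  v^+=1.1728  a^+=0.8472
step 3: x_pred=6.7631  r=-8.7331  x^+=0.7111  v^+=0.2959  a^+=-0.6353
step 4: x_pred=0.5087  r=5.4213  x^+=4.2656  v^+=0.6882  a^+=0.2850
step 5: x_pred=5.4976  r=-4.3176  x^+=2.5055  v^+=0.0687  a^+=-0.4480
step 6: x_pred=2.1682  r=1.3818  x^+=3.1258  v^+=-0.2289  a^+=-0.2134
step 7: x_pred=2.6015  r=0.6785  x^+=3.0717  v^+=-0.3659  a^+=-0.0982
step 8: x_pred=2.4683  r=1.6517  x^+=3.6129  v^+=-0.1138  a^+=0.1822

v_post = -0.1138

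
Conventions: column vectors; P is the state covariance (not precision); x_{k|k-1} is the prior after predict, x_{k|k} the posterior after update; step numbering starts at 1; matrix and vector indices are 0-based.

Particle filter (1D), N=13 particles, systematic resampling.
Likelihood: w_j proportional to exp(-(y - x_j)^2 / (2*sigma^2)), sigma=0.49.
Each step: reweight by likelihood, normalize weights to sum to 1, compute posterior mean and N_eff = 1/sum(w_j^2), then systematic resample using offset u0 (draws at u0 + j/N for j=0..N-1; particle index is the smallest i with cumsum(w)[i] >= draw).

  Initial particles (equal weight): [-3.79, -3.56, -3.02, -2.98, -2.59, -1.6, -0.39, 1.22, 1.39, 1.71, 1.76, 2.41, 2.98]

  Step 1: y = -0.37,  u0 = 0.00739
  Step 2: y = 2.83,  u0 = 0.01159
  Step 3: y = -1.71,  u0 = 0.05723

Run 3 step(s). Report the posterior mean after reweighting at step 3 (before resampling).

step 1: w=[0.0000, 0.0000, 0.0000, 0.0000, 0.0000, 0.0408, 0.9525, 0.0049, 0.0015, 0.0001, 0.0001, 0.0000, 0.0000]  mean=-0.4285  Neff=1.1001  idx=[5, 6, 6, 6, 6, 6, 6, 6, 6, 6, 6, 6, 6]
step 2: w=[0.0000, 0.0833, 0.0833, 0.0833, 0.0833, 0.0833, 0.0833, 0.0833, 0.0833, 0.0833, 0.0833, 0.0833, 0.0833]  mean=-0.3900  Neff=12.0000  idx=[1, 2, 2, 3, 4, 5, 6, 7, 8, 9, 10, 11, 12]
step 3: w=[0.0769, 0.0769, 0.0769, 0.0769, 0.0769, 0.0769, 0.0769, 0.0769, 0.0769, 0.0769, 0.0769, 0.0769, 0.0769]  mean=-0.3900  Neff=13.0000  idx=[0, 1, 2, 3, 4, 5, 6, 7, 8, 9, 10, 11, 12]

post_mean = -0.3900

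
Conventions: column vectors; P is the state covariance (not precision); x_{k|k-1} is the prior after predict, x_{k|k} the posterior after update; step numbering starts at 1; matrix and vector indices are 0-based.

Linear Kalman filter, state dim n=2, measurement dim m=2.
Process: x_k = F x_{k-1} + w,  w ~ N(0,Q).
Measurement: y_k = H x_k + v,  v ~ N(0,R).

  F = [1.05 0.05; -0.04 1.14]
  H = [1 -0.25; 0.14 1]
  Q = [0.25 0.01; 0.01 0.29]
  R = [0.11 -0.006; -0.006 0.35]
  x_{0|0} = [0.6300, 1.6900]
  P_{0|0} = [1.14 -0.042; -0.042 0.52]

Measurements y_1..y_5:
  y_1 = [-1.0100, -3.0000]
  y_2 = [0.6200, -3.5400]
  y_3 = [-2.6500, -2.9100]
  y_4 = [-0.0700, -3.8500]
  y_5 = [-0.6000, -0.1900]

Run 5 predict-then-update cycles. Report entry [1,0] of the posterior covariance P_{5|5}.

P_post[1,0] = 0.0348

step 1: x^-=[0.7460, 1.9014]  P^-=[1.5037 -0.0584; -0.0584 0.9714]  S=[1.7037 -0.0947; -0.0947 1.3346]  K=[0.9011 0.1779; -0.1373 0.7120]  nu=[-1.2807, -5.0058]  x^+=[-1.2987, -1.4872]  P^+=[0.1085 0.0417; 0.0417 0.2442]
step 2: x^-=[-1.4380, -1.6435]  P^-=[0.3746 0.0692; 0.0692 0.6037]  S=[0.4877 -0.0377; -0.0377 0.9804]  K=[0.7444 0.1527; -0.1196 0.6211]  nu=[1.6471, -1.6952]  x^+=[-0.4708, -2.8932]  P^+=[0.0901 0.0364; 0.0364 0.2130]
step 3: x^-=[-0.6390, -3.2795]  P^-=[0.3536 0.0618; 0.0618 0.5636]  S=[0.4680 -0.0377; -0.0377 0.9379]  K=[0.7346 0.1483; -0.1202 0.6054]  nu=[-2.8309, 0.4589]  x^+=[-2.6506, -2.6614]  P^+=[0.0887 0.0351; 0.0351 0.2077]
step 4: x^-=[-2.9162, -2.9280]  P^-=[0.3520 0.0600; 0.0600 0.5569]  S=[0.4668 -0.0380; -0.0380 0.9306]  K=[0.7339 0.1474; -0.1206 0.6025]  nu=[2.1142, -0.5137]  x^+=[-1.4403, -3.4925]  P^+=[0.0885 0.0348; 0.0348 0.2067]
step 5: x^-=[-1.6869, -3.9238]  P^-=[0.3518 0.0597; 0.0597 0.5556]  S=[0.4667 -0.0381; -0.0381 0.9292]  K=[0.7339 0.1473; -0.1207 0.6020]  nu=[0.1060, 3.9700]  x^+=[-1.0244, -1.5467]  P^+=[0.0885 0.0348; 0.0348 0.2066]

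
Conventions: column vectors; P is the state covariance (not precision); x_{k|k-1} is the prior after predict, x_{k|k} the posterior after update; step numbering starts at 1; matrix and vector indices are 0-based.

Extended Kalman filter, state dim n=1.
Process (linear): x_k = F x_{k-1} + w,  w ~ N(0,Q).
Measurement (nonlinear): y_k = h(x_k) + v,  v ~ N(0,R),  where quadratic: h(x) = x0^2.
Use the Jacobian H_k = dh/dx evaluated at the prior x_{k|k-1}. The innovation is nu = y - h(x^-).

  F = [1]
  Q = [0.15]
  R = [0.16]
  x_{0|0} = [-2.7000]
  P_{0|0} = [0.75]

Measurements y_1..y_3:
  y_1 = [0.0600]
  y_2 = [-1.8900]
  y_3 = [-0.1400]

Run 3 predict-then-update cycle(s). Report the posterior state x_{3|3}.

x_post = [-0.1098]

step 1: x^-=[-2.7000]  P^-=[0.9000]  H_jac=[-5.4000]  S=[26.4040]  K=[-0.1841]  nu=[-7.2300]  x^+=[-1.3692]  P^+=[0.0055]
step 2: x^-=[-1.3692]  P^-=[0.1555]  H_jac=[-2.7384]  S=[1.3258]  K=[-0.3211]  nu=[-3.7648]  x^+=[-0.1604]  P^+=[0.0188]
step 3: x^-=[-0.1604]  P^-=[0.1688]  H_jac=[-0.3207]  S=[0.1774]  K=[-0.3052]  nu=[-0.1657]  x^+=[-0.1098]  P^+=[0.1522]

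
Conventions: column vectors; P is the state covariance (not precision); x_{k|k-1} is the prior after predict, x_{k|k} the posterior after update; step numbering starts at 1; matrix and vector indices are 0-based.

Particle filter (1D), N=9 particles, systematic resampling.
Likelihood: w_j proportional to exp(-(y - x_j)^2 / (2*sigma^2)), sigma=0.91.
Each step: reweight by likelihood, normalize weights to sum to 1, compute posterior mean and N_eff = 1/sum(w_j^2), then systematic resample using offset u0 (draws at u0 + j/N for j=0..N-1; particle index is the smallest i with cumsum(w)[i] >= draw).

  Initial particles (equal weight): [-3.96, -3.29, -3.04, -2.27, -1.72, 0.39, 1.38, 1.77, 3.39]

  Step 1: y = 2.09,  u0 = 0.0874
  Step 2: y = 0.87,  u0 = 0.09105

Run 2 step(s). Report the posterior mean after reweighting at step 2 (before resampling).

post_mean = 1.5862

step 1: w=[0.0000, 0.0000, 0.0000, 0.0000, 0.0001, 0.0789, 0.3333, 0.4248, 0.1629]  mean=1.7947  Neff=3.0834  idx=[6, 6, 6, 7, 7, 7, 7, 8, 8]
step 2: w=[0.1689, 0.1689, 0.1689, 0.1212, 0.1212, 0.1212, 0.1212, 0.0043, 0.0043]  mean=1.5862  Neff=6.9268  idx=[0, 1, 1, 2, 3, 4, 5, 5, 6]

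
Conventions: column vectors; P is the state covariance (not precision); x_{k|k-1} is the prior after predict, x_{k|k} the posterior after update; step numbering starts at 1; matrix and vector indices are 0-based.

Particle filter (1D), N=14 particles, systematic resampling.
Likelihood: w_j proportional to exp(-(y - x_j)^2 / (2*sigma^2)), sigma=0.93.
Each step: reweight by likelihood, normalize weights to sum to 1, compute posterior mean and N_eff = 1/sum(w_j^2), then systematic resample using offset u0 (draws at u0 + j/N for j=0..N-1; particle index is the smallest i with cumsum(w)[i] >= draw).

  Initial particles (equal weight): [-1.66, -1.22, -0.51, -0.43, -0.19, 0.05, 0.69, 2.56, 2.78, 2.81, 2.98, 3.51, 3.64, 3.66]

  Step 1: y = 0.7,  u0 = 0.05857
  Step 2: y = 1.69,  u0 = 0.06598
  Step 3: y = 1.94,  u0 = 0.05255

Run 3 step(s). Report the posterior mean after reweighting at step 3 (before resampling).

step 1: w=[0.0104, 0.0308, 0.1115, 0.1242, 0.1644, 0.2036, 0.2599, 0.0352, 0.0213, 0.0198, 0.0129, 0.0027, 0.0018, 0.0016]  mean=0.2583  Neff=5.9821  idx=[2, 2, 3, 3, 4, 4, 5, 5, 5, 6, 6, 6, 7, 10]
step 2: w=[0.0157, 0.0157, 0.0192, 0.0192, 0.0335, 0.0335, 0.0545, 0.0545, 0.0545, 0.1448, 0.1448, 0.1448, 0.1666, 0.0986]  mean=0.9832  Neff=8.8665  idx=[3, 6, 7, 8, 9, 9, 10, 10, 11, 11, 12, 12, 13, 13]
step 3: w=[0.0070, 0.0230, 0.0230, 0.0230, 0.0734, 0.0734, 0.0734, 0.0734, 0.0734, 0.0734, 0.1450, 0.1450, 0.0969, 0.0969]  mean=1.6241  Neff=10.5523  idx=[2, 4, 5, 6, 7, 8, 9, 10, 10, 11, 11, 12, 13, 13]

post_mean = 1.6241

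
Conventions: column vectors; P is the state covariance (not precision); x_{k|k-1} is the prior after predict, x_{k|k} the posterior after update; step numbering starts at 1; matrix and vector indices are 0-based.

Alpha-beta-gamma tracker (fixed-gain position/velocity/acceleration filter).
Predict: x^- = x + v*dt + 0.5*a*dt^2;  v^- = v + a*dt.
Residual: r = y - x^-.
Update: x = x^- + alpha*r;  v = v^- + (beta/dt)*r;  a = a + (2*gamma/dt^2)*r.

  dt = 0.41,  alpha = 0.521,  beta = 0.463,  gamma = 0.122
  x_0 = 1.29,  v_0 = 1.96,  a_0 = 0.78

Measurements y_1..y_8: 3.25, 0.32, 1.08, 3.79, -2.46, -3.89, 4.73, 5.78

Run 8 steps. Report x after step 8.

x_post = 3.3513

step 1: x_pred=2.1592  r=1.0908  x^+=2.7275  v^+=3.5117  a^+=2.3634
step 2: x_pred=4.3659  r=-4.0459  x^+=2.2580  v^+=-0.0883  a^+=-3.5093
step 3: x_pred=1.9268  r=-0.8468  x^+=1.4856  v^+=-2.4834  a^+=-4.7385
step 4: x_pred=0.0692  r=3.7208  x^+=2.0077  v^+=-0.2244  a^+=0.6623
step 5: x_pred=1.9714  r=-4.4314  x^+=-0.3374  v^+=-4.9571  a^+=-5.7699
step 6: x_pred=-2.8547  r=-1.0353  x^+=-3.3941  v^+=-8.4918  a^+=-7.2726
step 7: x_pred=-7.4870  r=12.2170  x^+=-1.1220  v^+=2.3227  a^+=10.4606
step 8: x_pred=0.7096  r=5.0704  x^+=3.3513  v^+=12.3374  a^+=17.8204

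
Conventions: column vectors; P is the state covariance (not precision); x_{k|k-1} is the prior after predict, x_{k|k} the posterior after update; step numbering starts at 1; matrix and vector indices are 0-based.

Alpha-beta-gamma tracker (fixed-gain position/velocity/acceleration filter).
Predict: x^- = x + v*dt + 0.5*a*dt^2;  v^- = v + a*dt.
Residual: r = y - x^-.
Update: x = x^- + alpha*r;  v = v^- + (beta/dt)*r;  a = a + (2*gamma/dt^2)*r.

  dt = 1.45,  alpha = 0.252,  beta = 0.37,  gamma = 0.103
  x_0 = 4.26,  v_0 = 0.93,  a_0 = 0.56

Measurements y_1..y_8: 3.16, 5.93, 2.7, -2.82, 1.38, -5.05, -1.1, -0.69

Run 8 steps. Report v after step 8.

step 1: x_pred=6.1972  r=-3.0372  x^+=5.4318  v^+=0.9670  a^+=0.2624
step 2: x_pred=7.1098  r=-1.1798  x^+=6.8125  v^+=1.0464  a^+=0.1468
step 3: x_pred=8.4842  r=-5.7842  x^+=7.0266  v^+=-0.2166  a^+=-0.4199
step 4: x_pred=6.2710  r=-9.0910  x^+=3.9801  v^+=-3.1453  a^+=-1.3106
step 5: x_pred=-1.9584  r=3.3384  x^+=-1.1171  v^+=-4.1938  a^+=-0.9835
step 6: x_pred=-8.2321  r=3.1821  x^+=-7.4302  v^+=-4.8080  a^+=-0.6718
step 7: x_pred=-15.1080  r=14.0080  x^+=-11.5780  v^+=-2.2076  a^+=0.7007
step 8: x_pred=-14.0424  r=13.3524  x^+=-10.6776  v^+=2.2156  a^+=2.0090

v_post = 2.2156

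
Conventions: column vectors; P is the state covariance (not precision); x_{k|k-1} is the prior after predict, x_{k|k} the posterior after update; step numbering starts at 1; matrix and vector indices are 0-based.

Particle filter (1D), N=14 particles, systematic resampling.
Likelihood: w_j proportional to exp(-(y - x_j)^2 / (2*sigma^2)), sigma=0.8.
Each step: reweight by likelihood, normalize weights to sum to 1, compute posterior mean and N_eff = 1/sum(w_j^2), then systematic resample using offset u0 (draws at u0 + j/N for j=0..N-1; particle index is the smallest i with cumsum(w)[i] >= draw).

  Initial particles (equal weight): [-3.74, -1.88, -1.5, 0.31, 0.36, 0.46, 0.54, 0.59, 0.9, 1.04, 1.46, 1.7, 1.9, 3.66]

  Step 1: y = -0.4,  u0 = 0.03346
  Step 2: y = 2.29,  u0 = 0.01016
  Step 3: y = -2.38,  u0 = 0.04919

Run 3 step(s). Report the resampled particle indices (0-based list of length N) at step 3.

step 1: w=[0.0000, 0.0453, 0.0974, 0.1691, 0.1597, 0.1407, 0.1257, 0.1166, 0.0670, 0.0496, 0.0168, 0.0080, 0.0040, 0.0000]  mean=0.2375  Neff=8.1865  idx=[1, 2, 3, 3, 4, 4, 4, 5, 5, 6, 7, 7, 8, 9]
step 2: w=[0.0000, 0.0000, 0.0383, 0.0383, 0.0447, 0.0447, 0.0447, 0.0599, 0.0599, 0.0749, 0.0857, 0.0857, 0.1812, 0.2419]  mean=0.6834  Neff=7.8267  idx=[2, 4, 5, 7, 8, 9, 10, 11, 12, 12, 12, 13, 13, 13]
step 3: w=[0.2044, 0.1653, 0.1653, 0.1069, 0.1069, 0.0746, 0.0593, 0.0593, 0.0130, 0.0130, 0.0130, 0.0063, 0.0063, 0.0063]  mean=0.4458  Neff=7.5448  idx=[0, 0, 0, 1, 1, 2, 2, 3, 3, 4, 5, 6, 7, 10]

resampled_idx = [0, 0, 0, 1, 1, 2, 2, 3, 3, 4, 5, 6, 7, 10]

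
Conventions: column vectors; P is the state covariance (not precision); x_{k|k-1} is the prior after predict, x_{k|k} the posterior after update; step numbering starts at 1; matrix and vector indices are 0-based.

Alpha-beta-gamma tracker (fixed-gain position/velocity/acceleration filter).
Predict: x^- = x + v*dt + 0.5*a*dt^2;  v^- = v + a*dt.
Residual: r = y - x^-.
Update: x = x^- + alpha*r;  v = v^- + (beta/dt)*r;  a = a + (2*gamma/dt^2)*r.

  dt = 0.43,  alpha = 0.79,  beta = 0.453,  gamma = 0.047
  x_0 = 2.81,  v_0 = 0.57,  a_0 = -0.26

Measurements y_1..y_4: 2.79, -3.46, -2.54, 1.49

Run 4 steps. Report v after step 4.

step 1: x_pred=3.0311  r=-0.2411  x^+=2.8406  v^+=0.2042  a^+=-0.3826
step 2: x_pred=2.8931  r=-6.3531  x^+=-2.1259  v^+=-6.6532  a^+=-3.6123
step 3: x_pred=-5.3207  r=2.7807  x^+=-3.1239  v^+=-5.2771  a^+=-2.1987
step 4: x_pred=-5.5963  r=7.0863  x^+=0.0019  v^+=1.2429  a^+=1.4039

v_post = 1.2429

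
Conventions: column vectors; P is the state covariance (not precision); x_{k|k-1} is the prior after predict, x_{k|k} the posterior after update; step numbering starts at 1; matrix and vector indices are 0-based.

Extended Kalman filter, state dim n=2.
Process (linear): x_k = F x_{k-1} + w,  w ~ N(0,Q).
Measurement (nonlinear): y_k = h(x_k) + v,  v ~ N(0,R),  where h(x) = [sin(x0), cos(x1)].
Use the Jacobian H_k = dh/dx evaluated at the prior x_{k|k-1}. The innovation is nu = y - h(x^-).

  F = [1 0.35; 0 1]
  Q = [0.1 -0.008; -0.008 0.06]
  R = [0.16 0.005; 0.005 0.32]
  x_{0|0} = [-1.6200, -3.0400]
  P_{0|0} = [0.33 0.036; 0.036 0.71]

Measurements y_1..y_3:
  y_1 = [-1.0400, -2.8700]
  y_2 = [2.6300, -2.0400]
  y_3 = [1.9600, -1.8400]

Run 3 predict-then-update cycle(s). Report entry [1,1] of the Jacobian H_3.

H_jac[1,1] = -0.9575

step 1: x^-=[-2.6840, -3.0400]  P^-=[0.5422 0.2765; 0.2765 0.7700]  H_jac=[-0.8971 0.0000; 0.0000 0.1014]  S=[0.5964 -0.0202; -0.0202 0.3279]  K=[-0.8144 0.0355; -0.4087 0.2130]  nu=[-0.5982, -1.8752]  x^+=[-2.2633, -3.1949]  P^+=[0.1451 0.0717; 0.0717 0.6520]
step 2: x^-=[-3.3815, -3.1949]  P^-=[0.3751 0.2919; 0.2919 0.7120]  H_jac=[-0.9714 0.0000; 0.0000 -0.0533]  S=[0.5139 0.0201; 0.0201 0.3220]  K=[-0.7088 -0.0040; -0.5484 -0.0836]  nu=[2.3924, -1.0414]  x^+=[-5.0731, -4.4199]  P^+=[0.1168 0.0908; 0.0908 0.5533]
step 3: x^-=[-6.6201, -4.4199]  P^-=[0.3481 0.2764; 0.2764 0.6133]  H_jac=[0.9438 0.0000; 0.0000 -0.9575]  S=[0.4701 -0.2448; -0.2448 0.8823]  K=[0.6343 -0.1240; 0.2436 -0.5980]  nu=[2.2905, -1.5517]  x^+=[-4.9747, -2.9341]  P^+=[0.1069 0.0381; 0.0381 0.1986]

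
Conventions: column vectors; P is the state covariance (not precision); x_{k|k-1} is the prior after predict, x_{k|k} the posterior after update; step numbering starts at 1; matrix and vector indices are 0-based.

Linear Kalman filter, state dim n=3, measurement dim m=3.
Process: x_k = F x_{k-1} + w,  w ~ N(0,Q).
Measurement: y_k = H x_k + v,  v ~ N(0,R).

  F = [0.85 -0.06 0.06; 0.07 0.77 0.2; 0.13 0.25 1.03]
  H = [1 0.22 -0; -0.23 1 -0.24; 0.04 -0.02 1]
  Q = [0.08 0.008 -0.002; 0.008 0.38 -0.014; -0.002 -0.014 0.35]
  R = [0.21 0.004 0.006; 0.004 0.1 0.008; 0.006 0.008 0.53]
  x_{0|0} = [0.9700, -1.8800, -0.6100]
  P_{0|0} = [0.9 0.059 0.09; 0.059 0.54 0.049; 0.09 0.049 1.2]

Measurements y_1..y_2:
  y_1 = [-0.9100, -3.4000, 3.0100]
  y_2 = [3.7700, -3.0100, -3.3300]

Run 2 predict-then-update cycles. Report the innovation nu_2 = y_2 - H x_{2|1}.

innov = [3.7597, -0.9160, -4.6956]

step 1: x^-=[0.9007, -1.5017, -0.9722]  P^-=[0.7393 0.1067 0.2528; 0.1067 0.7765 0.4024; 0.2528 0.4024 1.7252]  S=[1.0339 0.0242 0.3723; 0.0242 0.8007 -0.0798; 0.3723 -0.0798 2.2607]  K=[0.7437 -0.1778 -0.0048; 0.1873 0.8300 0.1715; 0.0590 -0.0138 0.7539]  nu=[-1.4803, -1.9245, 3.9161]  x^+=[0.1232, -2.7047, 1.9191]  P^+=[0.1513 0.0187 -0.0052; 0.0187 0.1135 0.1002; -0.0052 0.1002 0.4020]
step 2: x^-=[0.3821, -1.6901, 1.3165]  P^-=[0.1880 0.0313 0.0324; 0.0313 0.4968 0.1782; 0.0324 0.1782 0.8376]  S=[0.4358 0.0826 0.0826; 0.0826 0.5587 -0.0320; 0.0826 -0.0320 1.3635]  K=[0.4674 -0.1045 -0.0019; 0.1484 0.7856 0.1338; 0.0541 -0.0273 0.6087]  nu=[3.7597, -0.9160, -4.6956]  x^+=[2.2441, -2.4800, -1.3130]  P^+=[0.0949 0.0126 -0.0026; 0.0126 0.1022 0.0796; -0.0026 0.0796 0.3244]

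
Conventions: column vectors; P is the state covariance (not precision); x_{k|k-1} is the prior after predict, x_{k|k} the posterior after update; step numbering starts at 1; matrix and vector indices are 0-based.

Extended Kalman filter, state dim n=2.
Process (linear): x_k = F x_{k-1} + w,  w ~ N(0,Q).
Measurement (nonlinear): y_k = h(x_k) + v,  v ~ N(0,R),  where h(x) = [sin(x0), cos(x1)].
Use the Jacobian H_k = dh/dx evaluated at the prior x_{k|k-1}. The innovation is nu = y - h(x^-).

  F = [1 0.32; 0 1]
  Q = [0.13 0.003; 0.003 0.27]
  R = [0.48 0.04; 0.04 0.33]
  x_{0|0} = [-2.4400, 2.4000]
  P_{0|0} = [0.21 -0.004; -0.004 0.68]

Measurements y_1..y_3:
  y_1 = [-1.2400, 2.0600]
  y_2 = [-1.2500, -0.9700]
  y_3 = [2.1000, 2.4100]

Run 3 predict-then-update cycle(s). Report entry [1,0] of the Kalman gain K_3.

K[1,0] = -0.2150

step 1: x^-=[-1.6720, 2.4000]  P^-=[0.4071 0.2166; 0.2166 0.9500]  H_jac=[-0.1010 0.0000; 0.0000 -0.6755]  S=[0.4842 0.0548; 0.0548 0.7634]  K=[-0.0638 -0.1871; 0.0503 -0.8441]  nu=[-0.2451, 2.7974]  x^+=[-2.1797, 0.0263]  P^+=[0.3771 0.0952; 0.0952 0.4094]
step 2: x^-=[-2.1712, 0.0263]  P^-=[0.6099 0.2292; 0.2292 0.6794]  H_jac=[-0.5650 0.0000; 0.0000 -0.0263]  S=[0.6747 0.0434; 0.0434 0.3305]  K=[-0.5139 0.0493; -0.1901 -0.0291]  nu=[-0.4249, -1.9697]  x^+=[-2.0499, 0.1643]  P^+=[0.4331 0.1635; 0.1635 0.6543]
step 3: x^-=[-1.9973, 0.1643]  P^-=[0.7348 0.3759; 0.3759 0.9243]  H_jac=[-0.4137 0.0000; 0.0000 -0.1636]  S=[0.6058 0.0654; 0.0654 0.3547]  K=[-0.4929 -0.0824; -0.2150 -0.3865]  nu=[3.0104, 1.4235]  x^+=[-3.5985, -1.0331]  P^+=[0.5798 0.2868; 0.2868 0.8324]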